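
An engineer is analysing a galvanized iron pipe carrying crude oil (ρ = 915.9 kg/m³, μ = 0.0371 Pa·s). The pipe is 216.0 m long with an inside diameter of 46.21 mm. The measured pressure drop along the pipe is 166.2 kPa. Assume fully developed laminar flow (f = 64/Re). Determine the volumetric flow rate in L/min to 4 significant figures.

Q ≈ 139.3 L/min

For laminar flow, f = 64/Re with Re = ρVD/μ, so Darcy-Weisbach reduces to ΔP = 32μLV/D². Solving for V: V = ΔP·D²/(32μL) = 1.662e+05·(0.04621)²/(32·0.0371·216) = 1.384 m/s.
Check: Re = ρVD/μ = 915.9·1.384·0.04621/0.0371 = 1579 < 2300, so the laminar assumption holds.
Q = V·A = 1.384·(π/4·0.04621²) = 0.002321 m³/s = 139.3 L/min.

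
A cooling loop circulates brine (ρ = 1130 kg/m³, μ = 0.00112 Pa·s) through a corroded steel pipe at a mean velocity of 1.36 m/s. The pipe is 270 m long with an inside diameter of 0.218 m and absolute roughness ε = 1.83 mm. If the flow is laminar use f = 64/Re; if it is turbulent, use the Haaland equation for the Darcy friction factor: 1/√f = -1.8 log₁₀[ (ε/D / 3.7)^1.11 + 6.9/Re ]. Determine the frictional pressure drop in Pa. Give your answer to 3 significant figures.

ΔP ≈ 46600 Pa

Reynolds number Re = ρVD/μ = 1130 · 1.36 · 0.218 / 0.00112 = 2.991e+05.
Re > 4000 → turbulent. Relative roughness ε/D = 0.00183/0.218 = 0.00839. Haaland: 1/√f = -1.8 log₁₀[(0.00839/3.7)^1.11 + 6.9/2.991e+05] = -1.8 log₁₀[0.00116 + 2.31e-05] = 5.268, so f = 0.03604.
Darcy-Weisbach: ΔP = f(L/D)(ρV²/2) = 0.03604·(270/0.218)·(1130·1.36²/2) = 0.03604·1239·1045 = 4.664e+04 Pa.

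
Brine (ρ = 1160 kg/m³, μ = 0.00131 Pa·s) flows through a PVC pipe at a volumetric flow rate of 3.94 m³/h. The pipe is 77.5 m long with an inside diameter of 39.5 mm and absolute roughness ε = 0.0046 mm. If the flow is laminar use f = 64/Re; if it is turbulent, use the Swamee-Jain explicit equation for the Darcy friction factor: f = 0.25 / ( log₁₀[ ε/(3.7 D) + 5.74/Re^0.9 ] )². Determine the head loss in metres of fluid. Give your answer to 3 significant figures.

h_f ≈ 1.88 m

Q = 3.94 m³/h = 3.94/3600 = 0.001094 m³/s.
Cross-sectional area A = πD²/4 = π(0.0395)²/4 = 0.001225 m²; mean velocity V = Q/A = 0.001094/0.001225 = 0.8931 m/s.
Reynolds number Re = ρVD/μ = 1160 · 0.8931 · 0.0395 / 0.00131 = 3.124e+04.
Re > 4000 → turbulent. Relative roughness ε/D = 4.6e-06/0.0395 = 0.000116. Swamee-Jain: f = 0.25/(log₁₀[0.000116/3.7 + 5.74/3.124e+04^0.9])² = 0.25/(log₁₀[3.15e-05 + 0.000517])² = 0.25/(-3.261)² = 0.02351.
Darcy-Weisbach: ΔP = f(L/D)(ρV²/2) = 0.02351·(77.5/0.0395)·(1160·0.8931²/2) = 0.02351·1962·462.6 = 2.134e+04 Pa.
Head loss h_f = ΔP/(ρg) = 2.134e+04/(1160·9.81) = 1.88 m.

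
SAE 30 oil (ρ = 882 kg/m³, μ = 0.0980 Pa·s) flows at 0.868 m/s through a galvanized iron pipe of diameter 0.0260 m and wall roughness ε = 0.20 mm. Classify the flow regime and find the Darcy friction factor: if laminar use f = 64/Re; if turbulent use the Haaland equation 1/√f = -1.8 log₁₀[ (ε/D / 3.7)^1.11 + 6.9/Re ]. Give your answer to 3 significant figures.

f ≈ 0.315

Re = ρVD/μ = 882·0.868·0.026/0.098 = 203.1.
Re < 2300 → laminar, so f = 64/Re = 0.3151 (roughness is irrelevant in laminar flow).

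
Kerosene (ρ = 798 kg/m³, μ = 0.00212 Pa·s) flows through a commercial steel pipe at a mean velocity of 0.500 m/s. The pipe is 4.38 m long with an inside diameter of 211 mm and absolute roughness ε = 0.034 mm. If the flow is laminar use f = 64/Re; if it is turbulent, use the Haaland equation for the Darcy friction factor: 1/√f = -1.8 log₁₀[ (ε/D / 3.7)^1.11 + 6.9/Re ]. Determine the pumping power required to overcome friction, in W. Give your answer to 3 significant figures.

P ≈ 0.805 W

Reynolds number Re = ρVD/μ = 798 · 0.5 · 0.211 / 0.00212 = 3.971e+04.
Re > 4000 → turbulent. Relative roughness ε/D = 3.4e-05/0.211 = 0.000161. Haaland: 1/√f = -1.8 log₁₀[(0.000161/3.7)^1.11 + 6.9/3.971e+04] = -1.8 log₁₀[1.44e-05 + 0.000174] = 6.706, so f = 0.02224.
Darcy-Weisbach: ΔP = f(L/D)(ρV²/2) = 0.02224·(4.38/0.211)·(798·0.5²/2) = 0.02224·20.76·99.75 = 46.05 Pa.
Q = V·A = 0.5·0.03497 = 0.01748 m³/s.
Pumping power P = QΔP = 0.01748·46.05 = 0.8051 W = 0.805 W.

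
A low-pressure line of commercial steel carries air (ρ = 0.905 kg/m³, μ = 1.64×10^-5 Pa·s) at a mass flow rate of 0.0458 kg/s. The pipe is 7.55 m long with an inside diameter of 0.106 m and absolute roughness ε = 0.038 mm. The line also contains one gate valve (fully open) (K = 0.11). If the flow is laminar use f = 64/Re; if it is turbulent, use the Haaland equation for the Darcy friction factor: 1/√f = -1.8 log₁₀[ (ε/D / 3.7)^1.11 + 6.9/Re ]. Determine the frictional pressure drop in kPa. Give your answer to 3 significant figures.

ΔP ≈ 0.0266 kPa

A = πD²/4 = π(0.106)²/4 = 0.008825 m²; mean velocity V = ṁ/(ρA) = 0.0458/(0.905 · 0.008825) = 5.735 m/s.
Reynolds number Re = ρVD/μ = 0.905 · 5.735 · 0.106 / 1.64e-05 = 3.354e+04.
Re > 4000 → turbulent. Relative roughness ε/D = 3.8e-05/0.106 = 0.000358. Haaland: 1/√f = -1.8 log₁₀[(0.000358/3.7)^1.11 + 6.9/3.354e+04] = -1.8 log₁₀[3.51e-05 + 0.000206] = 6.513, so f = 0.02357.
Total minor-loss coefficient ΣK = 1·0.11 = 0.11.
ΔP = [f·L/D + ΣK]·(ρV²/2) = [0.02357·7.55/0.106 + 0.11]·(0.905·5.735²/2) = [1.679 + 0.11]·14.88 = 26.62 Pa.
ΔP = 26.62 Pa = 0.0266 kPa.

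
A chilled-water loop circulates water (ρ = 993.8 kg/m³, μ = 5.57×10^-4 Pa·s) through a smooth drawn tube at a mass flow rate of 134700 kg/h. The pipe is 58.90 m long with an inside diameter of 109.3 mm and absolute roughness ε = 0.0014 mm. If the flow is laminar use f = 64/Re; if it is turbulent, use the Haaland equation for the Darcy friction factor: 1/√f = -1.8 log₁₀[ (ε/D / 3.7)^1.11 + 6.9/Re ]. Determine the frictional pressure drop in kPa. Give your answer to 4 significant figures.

ΔP ≈ 52.94 kPa

ṁ = 134700 kg/h = 134700/3600 = 37.42 kg/s.
A = πD²/4 = π(0.1093)²/4 = 0.009383 m²; mean velocity V = ṁ/(ρA) = 37.42/(993.8 · 0.009383) = 4.013 m/s.
Reynolds number Re = ρVD/μ = 993.8 · 4.013 · 0.1093 / 0.000557 = 7.825e+05.
Re > 4000 → turbulent. Relative roughness ε/D = 1.4e-06/0.1093 = 1.28e-05. Haaland: 1/√f = -1.8 log₁₀[(1.28e-05/3.7)^1.11 + 6.9/7.825e+05] = -1.8 log₁₀[8.68e-07 + 8.82e-06] = 9.025, so f = 0.01228.
Darcy-Weisbach: ΔP = f(L/D)(ρV²/2) = 0.01228·(58.9/0.1093)·(993.8·4.013²/2) = 0.01228·538.9·8001 = 5.294e+04 Pa.
ΔP = 5.294e+04 Pa = 52.94 kPa.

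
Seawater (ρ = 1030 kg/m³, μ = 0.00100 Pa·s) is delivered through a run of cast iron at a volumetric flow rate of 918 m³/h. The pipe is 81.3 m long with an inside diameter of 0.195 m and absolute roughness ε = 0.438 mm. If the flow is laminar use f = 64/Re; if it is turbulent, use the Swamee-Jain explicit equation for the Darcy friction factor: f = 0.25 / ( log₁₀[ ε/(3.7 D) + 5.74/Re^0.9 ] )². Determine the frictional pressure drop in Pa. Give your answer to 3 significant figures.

ΔP ≈ 381000 Pa

Q = 918 m³/h = 918/3600 = 0.255 m³/s.
Cross-sectional area A = πD²/4 = π(0.195)²/4 = 0.02986 m²; mean velocity V = Q/A = 0.255/0.02986 = 8.538 m/s.
Reynolds number Re = ρVD/μ = 1030 · 8.538 · 0.195 / 0.001 = 1.715e+06.
Re > 4000 → turbulent. Relative roughness ε/D = 0.000438/0.195 = 0.00225. Swamee-Jain: f = 0.25/(log₁₀[0.00225/3.7 + 5.74/1.715e+06^0.9])² = 0.25/(log₁₀[0.000607 + 1.41e-05])² = 0.25/(-3.207)² = 0.02431.
Darcy-Weisbach: ΔP = f(L/D)(ρV²/2) = 0.02431·(81.3/0.195)·(1030·8.538²/2) = 0.02431·416.9·3.755e+04 = 3.806e+05 Pa.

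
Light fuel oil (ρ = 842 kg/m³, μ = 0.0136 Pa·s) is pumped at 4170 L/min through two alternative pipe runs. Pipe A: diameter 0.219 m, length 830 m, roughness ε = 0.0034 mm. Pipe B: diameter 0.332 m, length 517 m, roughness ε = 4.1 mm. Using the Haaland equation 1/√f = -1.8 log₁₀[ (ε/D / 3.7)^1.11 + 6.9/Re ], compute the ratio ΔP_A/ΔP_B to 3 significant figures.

Pipe A: V = Q/A = 0.0695/0.03767 = 1.845 m/s; Re = 2.502e+04; ε/D = 1.55e-05; Haaland → f = 0.02438; ΔP_A = f(L/D)(ρV²/2) = 1.324e+05 Pa.
Pipe B: V = Q/A = 0.0695/0.08657 = 0.8028 m/s; Re = 1.65e+04; ε/D = 0.0123; Haaland → f = 0.0437; ΔP_B = f(L/D)(ρV²/2) = 1.847e+04 Pa.
ΔP_A/ΔP_B = 1.324e+05/1.847e+04 = 7.17.

ΔP_A/ΔP_B ≈ 7.17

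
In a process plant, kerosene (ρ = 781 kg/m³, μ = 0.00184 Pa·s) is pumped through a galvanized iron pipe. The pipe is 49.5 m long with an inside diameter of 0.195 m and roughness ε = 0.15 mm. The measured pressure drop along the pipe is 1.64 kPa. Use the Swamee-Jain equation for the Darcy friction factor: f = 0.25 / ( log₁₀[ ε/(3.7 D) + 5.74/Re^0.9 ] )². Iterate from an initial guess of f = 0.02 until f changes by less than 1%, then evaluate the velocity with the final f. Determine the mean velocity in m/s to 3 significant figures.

V ≈ 0.860 m/s

Rearranging Darcy-Weisbach: V = √(2·ΔP·D/(f·L·ρ)). With ε/D = 0.00015/0.195 = 0.000769, iterate starting from f = 0.02:
  f = 0.02 → V = √(2·1640·0.195/(0.02·49.5·781)) = 0.9095 m/s; Re = ρVD/μ = 7.528e+04; f → 0.02222
  f = 0.02222 → V = 0.8629 m/s; Re = 7.142e+04; f → 0.02237
Converged (Δf/f < 1%). With the final f = 0.02237: V = √(2·1640·0.195/(0.02237·49.5·781)) = 0.8601 m/s.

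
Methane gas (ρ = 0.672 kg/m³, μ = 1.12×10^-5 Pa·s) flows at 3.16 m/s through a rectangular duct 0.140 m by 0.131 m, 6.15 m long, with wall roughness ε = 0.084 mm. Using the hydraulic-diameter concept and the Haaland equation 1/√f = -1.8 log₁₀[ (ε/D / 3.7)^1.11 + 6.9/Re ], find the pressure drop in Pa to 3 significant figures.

Hydraulic diameter D_h = 4A/P = 4·(0.14·0.131)/(2·(0.14+0.131)) = 0.07336/0.542 = 0.1354 m.
Re = ρVD_h/μ = 0.672·3.16·0.1354/1.12e-05 = 2.566e+04.
ε/D_h = 8.4e-05/0.1354 = 0.000621; Haaland gives 1/√f = -1.8 log₁₀[6.45e-05+0.000269] = 6.259, so f = 0.02553.
ΔP = f(L/D_h)(ρV²/2) = 0.02553·6.15/0.1354·3.355 = 3.892 Pa.

ΔP ≈ 3.89 Pa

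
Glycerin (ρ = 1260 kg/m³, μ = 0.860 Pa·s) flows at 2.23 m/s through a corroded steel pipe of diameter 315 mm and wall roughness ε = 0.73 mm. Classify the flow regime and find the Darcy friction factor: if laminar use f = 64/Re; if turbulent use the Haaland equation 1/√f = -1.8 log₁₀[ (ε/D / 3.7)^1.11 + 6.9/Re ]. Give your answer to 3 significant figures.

f ≈ 0.0622

Re = ρVD/μ = 1260·2.23·0.315/0.86 = 1029.
Re < 2300 → laminar, so f = 64/Re = 0.06219 (roughness is irrelevant in laminar flow).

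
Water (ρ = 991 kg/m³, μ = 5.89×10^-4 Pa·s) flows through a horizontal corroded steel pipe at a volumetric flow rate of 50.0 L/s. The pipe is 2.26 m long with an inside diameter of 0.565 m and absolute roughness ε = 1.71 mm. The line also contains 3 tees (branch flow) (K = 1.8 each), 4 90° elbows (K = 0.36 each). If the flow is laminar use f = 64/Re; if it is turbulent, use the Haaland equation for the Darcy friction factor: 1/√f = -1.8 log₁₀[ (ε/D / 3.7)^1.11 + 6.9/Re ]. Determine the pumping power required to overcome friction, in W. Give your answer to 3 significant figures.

P ≈ 6.85 W

Q = 50.0 L/s = 50.0/1000 = 0.05 m³/s.
Cross-sectional area A = πD²/4 = π(0.565)²/4 = 0.2507 m²; mean velocity V = Q/A = 0.05/0.2507 = 0.1994 m/s.
Reynolds number Re = ρVD/μ = 991 · 0.1994 · 0.565 / 0.000589 = 1.896e+05.
Re > 4000 → turbulent. Relative roughness ε/D = 0.00171/0.565 = 0.00303. Haaland: 1/√f = -1.8 log₁₀[(0.00303/3.7)^1.11 + 6.9/1.896e+05] = -1.8 log₁₀[0.000374 + 3.64e-05] = 6.096, so f = 0.02691.
Total minor-loss coefficient ΣK = 3·1.8 + 4·0.36 = 6.84.
ΔP = [f·L/D + ΣK]·(ρV²/2) = [0.02691·2.26/0.565 + 6.84]·(991·0.1994²/2) = [0.1076 + 6.84]·19.71 = 136.9 Pa.
Pumping power P = QΔP = 0.05·136.9 = 6.846 W = 6.85 W.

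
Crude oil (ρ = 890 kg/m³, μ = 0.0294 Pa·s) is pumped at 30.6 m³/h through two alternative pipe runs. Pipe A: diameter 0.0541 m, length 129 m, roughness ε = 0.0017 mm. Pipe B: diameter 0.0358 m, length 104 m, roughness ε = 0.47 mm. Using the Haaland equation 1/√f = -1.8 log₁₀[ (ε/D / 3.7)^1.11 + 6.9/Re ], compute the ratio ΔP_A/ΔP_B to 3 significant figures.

Pipe A: V = Q/A = 0.0085/0.002299 = 3.698 m/s; Re = 6056; ε/D = 3.14e-05; Haaland → f = 0.03565; ΔP_A = f(L/D)(ρV²/2) = 5.172e+05 Pa.
Pipe B: V = Q/A = 0.0085/0.001007 = 8.444 m/s; Re = 9151; ε/D = 0.0131; Haaland → f = 0.04655; ΔP_B = f(L/D)(ρV²/2) = 4.291e+06 Pa.
ΔP_A/ΔP_B = 5.172e+05/4.291e+06 = 0.121.

ΔP_A/ΔP_B ≈ 0.121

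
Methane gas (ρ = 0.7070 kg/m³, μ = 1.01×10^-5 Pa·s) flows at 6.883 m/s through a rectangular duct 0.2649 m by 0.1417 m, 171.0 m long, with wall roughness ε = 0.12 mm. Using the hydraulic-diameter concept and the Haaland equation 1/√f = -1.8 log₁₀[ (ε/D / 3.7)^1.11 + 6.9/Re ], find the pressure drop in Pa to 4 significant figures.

ΔP ≈ 325.1 Pa

Hydraulic diameter D_h = 4A/P = 4·(0.2649·0.1417)/(2·(0.2649+0.1417)) = 0.1501/0.8132 = 0.1846 m.
Re = ρVD_h/μ = 0.707·6.883·0.1846/1.01e-05 = 8.896e+04.
ε/D_h = 0.00012/0.1846 = 0.00065; Haaland gives 1/√f = -1.8 log₁₀[6.79e-05+7.76e-05] = 6.907, so f = 0.02096.
ΔP = f(L/D_h)(ρV²/2) = 0.02096·171/0.1846·16.75 = 325.1 Pa.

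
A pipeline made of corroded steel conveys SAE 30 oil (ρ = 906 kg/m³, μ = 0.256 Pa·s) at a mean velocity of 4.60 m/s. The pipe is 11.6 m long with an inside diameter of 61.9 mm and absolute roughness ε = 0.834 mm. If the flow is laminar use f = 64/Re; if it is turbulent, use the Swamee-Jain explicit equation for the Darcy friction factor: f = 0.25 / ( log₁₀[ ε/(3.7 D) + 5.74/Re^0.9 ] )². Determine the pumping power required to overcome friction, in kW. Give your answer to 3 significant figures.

P ≈ 1.58 kW

Reynolds number Re = ρVD/μ = 906 · 4.6 · 0.0619 / 0.256 = 1008.
Re < 2300 → laminar flow, so f = 64/Re = 64/1008 = 0.06351 (the turbulent correlation is not needed).
Darcy-Weisbach: ΔP = f(L/D)(ρV²/2) = 0.06351·(11.6/0.0619)·(906·4.6²/2) = 0.06351·187.4·9585 = 1.141e+05 Pa.
Q = V·A = 4.6·0.003009 = 0.01384 m³/s.
Pumping power P = QΔP = 0.01384·1.141e+05 = 1579 W = 1.58 kW.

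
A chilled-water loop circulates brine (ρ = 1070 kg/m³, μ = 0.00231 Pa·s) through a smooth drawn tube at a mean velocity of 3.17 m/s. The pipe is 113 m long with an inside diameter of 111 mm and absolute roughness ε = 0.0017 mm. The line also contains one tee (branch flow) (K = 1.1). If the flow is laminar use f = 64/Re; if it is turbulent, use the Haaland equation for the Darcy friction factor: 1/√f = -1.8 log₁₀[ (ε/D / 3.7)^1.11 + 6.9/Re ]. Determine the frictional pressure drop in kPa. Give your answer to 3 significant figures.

ΔP ≈ 94.7 kPa

Reynolds number Re = ρVD/μ = 1070 · 3.17 · 0.111 / 0.00231 = 1.63e+05.
Re > 4000 → turbulent. Relative roughness ε/D = 1.7e-06/0.111 = 1.53e-05. Haaland: 1/√f = -1.8 log₁₀[(1.53e-05/3.7)^1.11 + 6.9/1.63e+05] = -1.8 log₁₀[1.06e-06 + 4.23e-05] = 7.853, so f = 0.01622.
Total minor-loss coefficient ΣK = 1·1.1 = 1.1.
ΔP = [f·L/D + ΣK]·(ρV²/2) = [0.01622·113/0.111 + 1.1]·(1070·3.17²/2) = [16.51 + 1.1]·5376 = 9.467e+04 Pa.
ΔP = 9.467e+04 Pa = 94.7 kPa.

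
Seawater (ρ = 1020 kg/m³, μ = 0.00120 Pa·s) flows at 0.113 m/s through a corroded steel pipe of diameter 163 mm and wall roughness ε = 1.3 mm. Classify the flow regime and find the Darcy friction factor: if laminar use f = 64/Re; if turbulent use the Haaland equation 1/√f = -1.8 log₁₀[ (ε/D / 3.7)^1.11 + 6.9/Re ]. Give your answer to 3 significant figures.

Re = ρVD/μ = 1020·0.113·0.163/0.0012 = 1.566e+04.
Re > 4000 → turbulent. ε/D = 0.0013/0.163 = 0.00798; Haaland: 1/√f = -1.8 log₁₀[0.0011 + 0.000441] = 5.064, so f = 0.039.

f ≈ 0.0390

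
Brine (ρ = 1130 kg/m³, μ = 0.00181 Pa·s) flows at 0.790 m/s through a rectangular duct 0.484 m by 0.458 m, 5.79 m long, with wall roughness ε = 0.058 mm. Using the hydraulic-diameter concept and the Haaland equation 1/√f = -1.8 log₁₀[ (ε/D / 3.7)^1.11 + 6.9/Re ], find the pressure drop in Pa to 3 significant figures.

Hydraulic diameter D_h = 4A/P = 4·(0.484·0.458)/(2·(0.484+0.458)) = 0.8867/1.884 = 0.4706 m.
Re = ρVD_h/μ = 1130·0.79·0.4706/0.00181 = 2.321e+05.
ε/D_h = 5.8e-05/0.4706 = 0.000123; Haaland gives 1/√f = -1.8 log₁₀[1.07e-05+2.97e-05] = 7.908, so f = 0.01599.
ΔP = f(L/D_h)(ρV²/2) = 0.01599·5.79/0.4706·352.6 = 69.37 Pa.

ΔP ≈ 69.4 Pa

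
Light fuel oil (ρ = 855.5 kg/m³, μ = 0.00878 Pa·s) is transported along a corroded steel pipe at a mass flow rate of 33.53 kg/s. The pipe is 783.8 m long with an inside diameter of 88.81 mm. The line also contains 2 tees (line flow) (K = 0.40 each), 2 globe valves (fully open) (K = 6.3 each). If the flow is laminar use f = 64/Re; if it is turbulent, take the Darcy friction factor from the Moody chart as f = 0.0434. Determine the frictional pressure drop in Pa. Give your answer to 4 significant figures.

ΔP ≈ 6788000 Pa

A = πD²/4 = π(0.08881)²/4 = 0.006195 m²; mean velocity V = ṁ/(ρA) = 33.53/(855.5 · 0.006195) = 6.327 m/s.
Reynolds number Re = ρVD/μ = 855.5 · 6.327 · 0.08881 / 0.00878 = 5.475e+04.
Re > 4000 → turbulent; use the Moody-chart value f = 0.0434.
Total minor-loss coefficient ΣK = 2·0.4 + 2·6.3 = 13.4.
ΔP = [f·L/D + ΣK]·(ρV²/2) = [0.0434·783.8/0.08881 + 13.4]·(855.5·6.327²/2) = [383 + 13.4]·1.712e+04 = 6.788e+06 Pa.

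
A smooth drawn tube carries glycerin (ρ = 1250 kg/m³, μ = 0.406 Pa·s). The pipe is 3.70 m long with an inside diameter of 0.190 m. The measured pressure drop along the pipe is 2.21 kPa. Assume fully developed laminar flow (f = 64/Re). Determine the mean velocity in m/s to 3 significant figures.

V ≈ 1.66 m/s

For laminar flow, f = 64/Re with Re = ρVD/μ, so Darcy-Weisbach reduces to ΔP = 32μLV/D². Solving for V: V = ΔP·D²/(32μL) = 2210·(0.19)²/(32·0.406·3.7) = 1.66 m/s.
Check: Re = ρVD/μ = 1250·1.66·0.19/0.406 = 970.9 < 2300, so the laminar assumption holds.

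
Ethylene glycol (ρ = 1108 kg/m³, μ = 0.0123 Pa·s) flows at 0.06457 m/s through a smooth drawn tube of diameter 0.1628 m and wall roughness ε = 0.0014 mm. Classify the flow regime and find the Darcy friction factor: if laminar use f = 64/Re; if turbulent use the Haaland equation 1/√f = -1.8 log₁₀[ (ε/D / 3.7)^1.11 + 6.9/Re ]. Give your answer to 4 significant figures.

Re = ρVD/μ = 1108·0.06457·0.1628/0.0123 = 946.9.
Re < 2300 → laminar, so f = 64/Re = 0.06759 (roughness is irrelevant in laminar flow).

f ≈ 0.06759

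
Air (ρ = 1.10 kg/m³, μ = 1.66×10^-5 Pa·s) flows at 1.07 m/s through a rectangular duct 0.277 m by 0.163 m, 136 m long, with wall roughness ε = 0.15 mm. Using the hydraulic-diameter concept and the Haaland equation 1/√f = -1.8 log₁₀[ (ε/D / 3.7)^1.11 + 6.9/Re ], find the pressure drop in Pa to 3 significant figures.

Hydraulic diameter D_h = 4A/P = 4·(0.277·0.163)/(2·(0.277+0.163)) = 0.1806/0.88 = 0.2052 m.
Re = ρVD_h/μ = 1.1·1.07·0.2052/1.66e-05 = 1.455e+04.
ε/D_h = 0.00015/0.2052 = 0.000731; Haaland gives 1/√f = -1.8 log₁₀[7.73e-05+0.000474] = 5.865, so f = 0.02907.
ΔP = f(L/D_h)(ρV²/2) = 0.02907·136/0.2052·0.6297 = 12.13 Pa.

ΔP ≈ 12.1 Pa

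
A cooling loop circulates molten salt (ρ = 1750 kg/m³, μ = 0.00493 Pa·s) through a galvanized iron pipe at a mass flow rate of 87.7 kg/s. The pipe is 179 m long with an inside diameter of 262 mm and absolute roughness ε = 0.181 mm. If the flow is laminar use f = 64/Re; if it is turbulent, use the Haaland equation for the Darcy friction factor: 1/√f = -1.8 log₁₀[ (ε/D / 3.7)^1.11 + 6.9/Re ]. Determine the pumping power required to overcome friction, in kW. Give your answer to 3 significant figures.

A = πD²/4 = π(0.262)²/4 = 0.05391 m²; mean velocity V = ṁ/(ρA) = 87.7/(1750 · 0.05391) = 0.9295 m/s.
Reynolds number Re = ρVD/μ = 1750 · 0.9295 · 0.262 / 0.00493 = 8.645e+04.
Re > 4000 → turbulent. Relative roughness ε/D = 0.000181/0.262 = 0.000691. Haaland: 1/√f = -1.8 log₁₀[(0.000691/3.7)^1.11 + 6.9/8.645e+04] = -1.8 log₁₀[7.26e-05 + 7.98e-05] = 6.87, so f = 0.02118.
Darcy-Weisbach: ΔP = f(L/D)(ρV²/2) = 0.02118·(179/0.262)·(1750·0.9295²/2) = 0.02118·683.2·756 = 1.094e+04 Pa.
Q = ṁ/ρ = 87.7/1750 = 0.05011 m³/s.
Pumping power P = QΔP = 0.05011·1.094e+04 = 548.4 W = 0.548 kW.

P ≈ 0.548 kW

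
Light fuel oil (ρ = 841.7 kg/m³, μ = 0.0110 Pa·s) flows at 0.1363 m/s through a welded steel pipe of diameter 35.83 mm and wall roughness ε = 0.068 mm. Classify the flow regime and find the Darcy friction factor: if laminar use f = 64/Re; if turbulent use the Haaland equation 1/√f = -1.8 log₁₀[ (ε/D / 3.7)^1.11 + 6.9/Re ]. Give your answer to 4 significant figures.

f ≈ 0.1713

Re = ρVD/μ = 841.7·0.1363·0.03583/0.011 = 373.7.
Re < 2300 → laminar, so f = 64/Re = 0.1713 (roughness is irrelevant in laminar flow).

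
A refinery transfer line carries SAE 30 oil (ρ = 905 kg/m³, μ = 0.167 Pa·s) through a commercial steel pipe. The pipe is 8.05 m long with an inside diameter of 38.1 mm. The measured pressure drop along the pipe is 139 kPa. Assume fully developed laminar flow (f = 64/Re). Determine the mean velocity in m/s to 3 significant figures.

V ≈ 4.69 m/s

For laminar flow, f = 64/Re with Re = ρVD/μ, so Darcy-Weisbach reduces to ΔP = 32μLV/D². Solving for V: V = ΔP·D²/(32μL) = 1.39e+05·(0.0381)²/(32·0.167·8.05) = 4.69 m/s.
Check: Re = ρVD/μ = 905·4.69·0.0381/0.167 = 968.4 < 2300, so the laminar assumption holds.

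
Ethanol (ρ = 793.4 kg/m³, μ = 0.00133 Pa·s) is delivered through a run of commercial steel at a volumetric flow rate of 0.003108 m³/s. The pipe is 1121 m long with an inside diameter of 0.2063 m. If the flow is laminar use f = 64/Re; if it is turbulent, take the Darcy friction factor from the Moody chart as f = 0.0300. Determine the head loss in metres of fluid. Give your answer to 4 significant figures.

h_f ≈ 0.07183 m

Cross-sectional area A = πD²/4 = π(0.2063)²/4 = 0.03343 m²; mean velocity V = Q/A = 0.003108/0.03343 = 0.09298 m/s.
Reynolds number Re = ρVD/μ = 793.4 · 0.09298 · 0.2063 / 0.00133 = 1.144e+04.
Re > 4000 → turbulent; use the Moody-chart value f = 0.0300.
Darcy-Weisbach: ΔP = f(L/D)(ρV²/2) = 0.03·(1121/0.2063)·(793.4·0.09298²/2) = 0.03·5434·3.43 = 559.1 Pa.
Head loss h_f = ΔP/(ρg) = 559.1/(793.4·9.81) = 0.07183 m.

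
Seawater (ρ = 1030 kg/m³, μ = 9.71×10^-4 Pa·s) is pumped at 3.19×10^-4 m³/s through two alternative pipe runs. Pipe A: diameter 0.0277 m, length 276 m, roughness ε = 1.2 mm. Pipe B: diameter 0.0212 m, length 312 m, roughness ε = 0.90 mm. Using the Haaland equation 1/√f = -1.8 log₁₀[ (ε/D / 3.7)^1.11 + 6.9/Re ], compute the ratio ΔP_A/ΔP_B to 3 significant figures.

ΔP_A/ΔP_B ≈ 0.236

Pipe A: V = Q/A = 0.000319/0.0006026 = 0.5293 m/s; Re = 1.555e+04; ε/D = 0.0433; Haaland → f = 0.06881; ΔP_A = f(L/D)(ρV²/2) = 9.894e+04 Pa.
Pipe B: V = Q/A = 0.000319/0.000353 = 0.9037 m/s; Re = 2.032e+04; ε/D = 0.0425; Haaland → f = 0.06782; ΔP_B = f(L/D)(ρV²/2) = 4.198e+05 Pa.
ΔP_A/ΔP_B = 9.894e+04/4.198e+05 = 0.236.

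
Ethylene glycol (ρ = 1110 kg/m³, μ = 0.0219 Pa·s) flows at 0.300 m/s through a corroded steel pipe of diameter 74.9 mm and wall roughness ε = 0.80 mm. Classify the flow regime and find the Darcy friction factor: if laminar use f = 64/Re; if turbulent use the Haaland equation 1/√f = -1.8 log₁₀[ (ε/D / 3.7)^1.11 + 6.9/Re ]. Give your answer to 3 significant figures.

Re = ρVD/μ = 1110·0.3·0.0749/0.0219 = 1139.
Re < 2300 → laminar, so f = 64/Re = 0.0562 (roughness is irrelevant in laminar flow).

f ≈ 0.0562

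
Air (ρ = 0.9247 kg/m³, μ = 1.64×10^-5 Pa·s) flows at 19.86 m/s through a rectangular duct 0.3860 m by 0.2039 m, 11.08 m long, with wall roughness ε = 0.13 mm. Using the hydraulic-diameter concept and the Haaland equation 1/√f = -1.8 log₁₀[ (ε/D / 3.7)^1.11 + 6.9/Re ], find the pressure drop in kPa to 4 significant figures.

ΔP ≈ 0.1363 kPa

Hydraulic diameter D_h = 4A/P = 4·(0.386·0.2039)/(2·(0.386+0.2039)) = 0.3148/1.18 = 0.2668 m.
Re = ρVD_h/μ = 0.9247·19.86·0.2668/1.64e-05 = 2.988e+05.
ε/D_h = 0.00013/0.2668 = 0.000487; Haaland gives 1/√f = -1.8 log₁₀[4.93e-05+2.31e-05] = 7.453, so f = 0.018.
ΔP = f(L/D_h)(ρV²/2) = 0.018·11.08/0.2668·182.4 = 136.3 Pa.
ΔP = 0.1363 kPa.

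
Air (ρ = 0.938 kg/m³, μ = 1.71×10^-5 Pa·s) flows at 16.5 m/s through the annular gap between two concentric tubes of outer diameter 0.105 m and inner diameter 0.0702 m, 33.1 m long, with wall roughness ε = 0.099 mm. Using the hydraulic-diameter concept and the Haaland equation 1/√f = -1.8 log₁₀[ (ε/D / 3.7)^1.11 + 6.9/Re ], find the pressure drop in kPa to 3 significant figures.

ΔP ≈ 3.56 kPa

Hydraulic diameter D_h = 4A/P = D_o - D_i = 0.105 - 0.0702 = 0.0348 m.
Re = ρVD_h/μ = 0.938·16.5·0.0348/1.71e-05 = 3.15e+04.
ε/D_h = 9.9e-05/0.0348 = 0.00284; Haaland gives 1/√f = -1.8 log₁₀[0.000349+0.000219] = 5.842, so f = 0.02931.
ΔP = f(L/D_h)(ρV²/2) = 0.02931·33.1/0.0348·127.7 = 3559 Pa.
ΔP = 3.56 kPa.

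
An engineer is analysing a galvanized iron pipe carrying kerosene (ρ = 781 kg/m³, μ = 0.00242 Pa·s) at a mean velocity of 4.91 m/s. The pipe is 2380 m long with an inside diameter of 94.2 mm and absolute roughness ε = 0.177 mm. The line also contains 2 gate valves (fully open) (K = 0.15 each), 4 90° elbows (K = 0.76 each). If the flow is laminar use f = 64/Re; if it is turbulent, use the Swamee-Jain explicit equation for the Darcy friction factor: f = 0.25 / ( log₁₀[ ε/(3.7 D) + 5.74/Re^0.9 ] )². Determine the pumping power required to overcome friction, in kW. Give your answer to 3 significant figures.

Reynolds number Re = ρVD/μ = 781 · 4.91 · 0.0942 / 0.00242 = 1.493e+05.
Re > 4000 → turbulent. Relative roughness ε/D = 0.000177/0.0942 = 0.00188. Swamee-Jain: f = 0.25/(log₁₀[0.00188/3.7 + 5.74/1.493e+05^0.9])² = 0.25/(log₁₀[0.000508 + 0.000127])² = 0.25/(-3.198)² = 0.02445.
Total minor-loss coefficient ΣK = 2·0.15 + 4·0.76 = 3.34.
ΔP = [f·L/D + ΣK]·(ρV²/2) = [0.02445·2380/0.0942 + 3.34]·(781·4.91²/2) = [617.7 + 3.34]·9414 = 5.847e+06 Pa.
Q = V·A = 4.91·0.006969 = 0.03422 m³/s.
Pumping power P = QΔP = 0.03422·5.847e+06 = 200100 W = 200 kW.

P ≈ 200 kW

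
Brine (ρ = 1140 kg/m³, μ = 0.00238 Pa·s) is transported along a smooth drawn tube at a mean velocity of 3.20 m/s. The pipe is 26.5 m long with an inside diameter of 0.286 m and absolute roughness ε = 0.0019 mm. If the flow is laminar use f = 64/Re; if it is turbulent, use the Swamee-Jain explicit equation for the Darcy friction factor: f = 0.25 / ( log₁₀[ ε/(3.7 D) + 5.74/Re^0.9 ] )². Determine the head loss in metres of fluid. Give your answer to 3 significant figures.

Reynolds number Re = ρVD/μ = 1140 · 3.2 · 0.286 / 0.00238 = 4.384e+05.
Re > 4000 → turbulent. Relative roughness ε/D = 1.9e-06/0.286 = 6.64e-06. Swamee-Jain: f = 0.25/(log₁₀[6.64e-06/3.7 + 5.74/4.384e+05^0.9])² = 0.25/(log₁₀[1.8e-06 + 4.8e-05])² = 0.25/(-4.303)² = 0.0135.
Darcy-Weisbach: ΔP = f(L/D)(ρV²/2) = 0.0135·(26.5/0.286)·(1140·3.2²/2) = 0.0135·92.66·5837 = 7303 Pa.
Head loss h_f = ΔP/(ρg) = 7303/(1140·9.81) = 0.653 m.

h_f ≈ 0.653 m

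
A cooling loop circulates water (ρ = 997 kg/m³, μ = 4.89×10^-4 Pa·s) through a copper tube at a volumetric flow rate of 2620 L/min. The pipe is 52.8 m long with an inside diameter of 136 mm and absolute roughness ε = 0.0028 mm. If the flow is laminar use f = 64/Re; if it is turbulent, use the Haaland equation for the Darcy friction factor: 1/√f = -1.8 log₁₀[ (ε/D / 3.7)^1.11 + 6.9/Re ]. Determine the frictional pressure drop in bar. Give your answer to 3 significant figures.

ΔP ≈ 0.215 bar

Q = 2620 L/min = 2620/60000 = 0.04367 m³/s.
Cross-sectional area A = πD²/4 = π(0.136)²/4 = 0.01453 m²; mean velocity V = Q/A = 0.04367/0.01453 = 3.006 m/s.
Reynolds number Re = ρVD/μ = 997 · 3.006 · 0.136 / 0.000489 = 8.335e+05.
Re > 4000 → turbulent. Relative roughness ε/D = 2.8e-06/0.136 = 2.06e-05. Haaland: 1/√f = -1.8 log₁₀[(2.06e-05/3.7)^1.11 + 6.9/8.335e+05] = -1.8 log₁₀[1.47e-06 + 8.28e-06] = 9.02, so f = 0.01229.
Darcy-Weisbach: ΔP = f(L/D)(ρV²/2) = 0.01229·(52.8/0.136)·(997·3.006²/2) = 0.01229·388.2·4504 = 2.149e+04 Pa.
ΔP = 2.149e+04 Pa = 0.215 bar.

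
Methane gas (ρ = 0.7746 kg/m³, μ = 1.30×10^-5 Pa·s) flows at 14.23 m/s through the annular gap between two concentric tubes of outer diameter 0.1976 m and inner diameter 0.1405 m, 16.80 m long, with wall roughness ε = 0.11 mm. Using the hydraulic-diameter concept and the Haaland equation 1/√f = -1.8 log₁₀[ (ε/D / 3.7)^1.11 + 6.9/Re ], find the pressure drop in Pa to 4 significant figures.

ΔP ≈ 604.4 Pa

Hydraulic diameter D_h = 4A/P = D_o - D_i = 0.1976 - 0.1405 = 0.0571 m.
Re = ρVD_h/μ = 0.7746·14.23·0.0571/1.3e-05 = 4.841e+04.
ε/D_h = 0.00011/0.0571 = 0.00193; Haaland gives 1/√f = -1.8 log₁₀[0.000227+0.000143] = 6.179, so f = 0.02619.
ΔP = f(L/D_h)(ρV²/2) = 0.02619·16.8/0.0571·78.43 = 604.4 Pa.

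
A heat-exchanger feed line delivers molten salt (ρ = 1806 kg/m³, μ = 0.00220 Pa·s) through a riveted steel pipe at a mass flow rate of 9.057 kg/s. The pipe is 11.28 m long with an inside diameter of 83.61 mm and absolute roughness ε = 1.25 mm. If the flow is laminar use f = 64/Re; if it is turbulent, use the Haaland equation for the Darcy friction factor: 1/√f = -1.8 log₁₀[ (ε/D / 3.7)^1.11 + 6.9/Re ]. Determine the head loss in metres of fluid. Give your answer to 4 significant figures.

A = πD²/4 = π(0.08361)²/4 = 0.00549 m²; mean velocity V = ṁ/(ρA) = 9.057/(1806 · 0.00549) = 0.9134 m/s.
Reynolds number Re = ρVD/μ = 1806 · 0.9134 · 0.08361 / 0.0022 = 6.269e+04.
Re > 4000 → turbulent. Relative roughness ε/D = 0.00125/0.08361 = 0.015. Haaland: 1/√f = -1.8 log₁₀[(0.015/3.7)^1.11 + 6.9/6.269e+04] = -1.8 log₁₀[0.0022 + 0.00011] = 4.744, so f = 0.04443.
Darcy-Weisbach: ΔP = f(L/D)(ρV²/2) = 0.04443·(11.28/0.08361)·(1806·0.9134²/2) = 0.04443·134.9·753.4 = 4516 Pa.
Head loss h_f = ΔP/(ρg) = 4516/(1806·9.81) = 0.2549 m.

h_f ≈ 0.2549 m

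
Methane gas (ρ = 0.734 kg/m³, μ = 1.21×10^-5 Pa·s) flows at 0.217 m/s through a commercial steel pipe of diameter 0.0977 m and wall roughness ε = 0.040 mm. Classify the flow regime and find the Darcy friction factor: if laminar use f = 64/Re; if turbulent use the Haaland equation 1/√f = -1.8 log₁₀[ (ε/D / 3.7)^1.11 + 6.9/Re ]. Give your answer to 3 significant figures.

f ≈ 0.0498

Re = ρVD/μ = 0.734·0.217·0.0977/1.21e-05 = 1286.
Re < 2300 → laminar, so f = 64/Re = 0.04976 (roughness is irrelevant in laminar flow).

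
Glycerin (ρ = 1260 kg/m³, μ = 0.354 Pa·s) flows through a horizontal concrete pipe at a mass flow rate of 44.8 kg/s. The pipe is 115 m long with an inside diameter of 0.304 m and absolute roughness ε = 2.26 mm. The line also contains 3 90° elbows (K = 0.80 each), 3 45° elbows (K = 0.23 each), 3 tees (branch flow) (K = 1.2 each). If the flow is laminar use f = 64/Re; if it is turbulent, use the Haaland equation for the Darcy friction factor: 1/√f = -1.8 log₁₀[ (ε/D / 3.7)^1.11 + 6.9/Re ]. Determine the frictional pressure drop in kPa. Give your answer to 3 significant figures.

ΔP ≈ 7.92 kPa

A = πD²/4 = π(0.304)²/4 = 0.07258 m²; mean velocity V = ṁ/(ρA) = 44.8/(1260 · 0.07258) = 0.4899 m/s.
Reynolds number Re = ρVD/μ = 1260 · 0.4899 · 0.304 / 0.354 = 530.
Re < 2300 → laminar flow, so f = 64/Re = 64/530 = 0.1207 (the turbulent correlation is not needed).
Total minor-loss coefficient ΣK = 3·0.8 + 3·0.23 + 3·1.2 = 6.69.
ΔP = [f·L/D + ΣK]·(ρV²/2) = [0.1207·115/0.304 + 6.69]·(1260·0.4899²/2) = [45.68 + 6.69]·151.2 = 7917 Pa.
ΔP = 7917 Pa = 7.92 kPa.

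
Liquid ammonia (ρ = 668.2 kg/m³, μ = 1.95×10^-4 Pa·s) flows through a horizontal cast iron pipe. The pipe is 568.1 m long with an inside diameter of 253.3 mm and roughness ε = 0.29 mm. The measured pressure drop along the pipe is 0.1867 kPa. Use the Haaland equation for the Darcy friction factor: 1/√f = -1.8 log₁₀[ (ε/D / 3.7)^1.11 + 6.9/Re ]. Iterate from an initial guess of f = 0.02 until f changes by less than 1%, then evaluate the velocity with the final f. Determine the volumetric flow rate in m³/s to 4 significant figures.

Q ≈ 0.005287 m³/s

Rearranging Darcy-Weisbach: V = √(2·ΔP·D/(f·L·ρ)). With ε/D = 0.00029/0.2533 = 0.00114, iterate starting from f = 0.02:
  f = 0.02 → V = √(2·186.7·0.2533/(0.02·568.1·668.2)) = 0.1116 m/s; Re = ρVD/μ = 9.688e+04; f → 0.02252
  f = 0.02252 → V = 0.1052 m/s; Re = 9.131e+04; f → 0.02263
Converged (Δf/f < 1%). With the final f = 0.02263: V = √(2·186.7·0.2533/(0.02263·568.1·668.2)) = 0.1049 m/s.
Q = V·A = 0.1049·(π/4·0.2533²) = 0.005287 m³/s = 0.005287 m³/s.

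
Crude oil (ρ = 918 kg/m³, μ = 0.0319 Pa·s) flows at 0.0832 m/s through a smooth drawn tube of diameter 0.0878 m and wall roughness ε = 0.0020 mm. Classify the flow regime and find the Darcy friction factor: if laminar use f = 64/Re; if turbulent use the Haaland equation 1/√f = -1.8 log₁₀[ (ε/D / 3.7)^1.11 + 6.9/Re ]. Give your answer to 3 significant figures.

Re = ρVD/μ = 918·0.0832·0.0878/0.0319 = 210.2.
Re < 2300 → laminar, so f = 64/Re = 0.3044 (roughness is irrelevant in laminar flow).

f ≈ 0.304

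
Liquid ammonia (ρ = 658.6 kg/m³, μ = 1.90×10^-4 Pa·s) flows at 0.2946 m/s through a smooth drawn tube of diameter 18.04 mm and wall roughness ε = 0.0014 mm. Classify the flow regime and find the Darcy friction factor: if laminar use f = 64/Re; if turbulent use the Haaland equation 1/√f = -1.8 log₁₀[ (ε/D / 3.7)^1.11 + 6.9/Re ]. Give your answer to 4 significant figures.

f ≈ 0.02640

Re = ρVD/μ = 658.6·0.2946·0.01804/0.00019 = 1.842e+04.
Re > 4000 → turbulent. ε/D = 1.4e-06/0.01804 = 7.76e-05; Haaland: 1/√f = -1.8 log₁₀[6.41e-06 + 0.000375] = 6.154, so f = 0.0264.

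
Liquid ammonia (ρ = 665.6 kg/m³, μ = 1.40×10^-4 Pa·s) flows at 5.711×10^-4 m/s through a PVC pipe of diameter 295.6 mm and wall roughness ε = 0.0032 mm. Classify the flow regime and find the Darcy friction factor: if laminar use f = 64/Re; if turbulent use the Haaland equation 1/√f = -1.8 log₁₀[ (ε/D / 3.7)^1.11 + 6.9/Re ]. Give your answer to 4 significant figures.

f ≈ 0.07974

Re = ρVD/μ = 665.6·0.0005711·0.2956/0.00014 = 802.6.
Re < 2300 → laminar, so f = 64/Re = 0.07974 (roughness is irrelevant in laminar flow).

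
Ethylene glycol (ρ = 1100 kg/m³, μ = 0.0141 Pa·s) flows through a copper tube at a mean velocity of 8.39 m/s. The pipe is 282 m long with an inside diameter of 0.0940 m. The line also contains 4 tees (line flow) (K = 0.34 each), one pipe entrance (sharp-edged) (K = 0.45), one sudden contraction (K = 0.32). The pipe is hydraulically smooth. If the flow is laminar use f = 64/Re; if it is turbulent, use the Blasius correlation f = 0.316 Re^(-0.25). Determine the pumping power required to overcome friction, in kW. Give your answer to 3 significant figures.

Reynolds number Re = ρVD/μ = 1100 · 8.39 · 0.094 / 0.0141 = 6.153e+04.
Re > 4000 → turbulent. Smooth-pipe (Blasius): f = 0.316 Re^(-0.25) = 0.316/(6.153e+04)^0.25 = 0.02006.
Total minor-loss coefficient ΣK = 4·0.34 + 1·0.45 + 1·0.32 = 2.13.
ΔP = [f·L/D + ΣK]·(ρV²/2) = [0.02006·282/0.094 + 2.13]·(1100·8.39²/2) = [60.19 + 2.13]·3.872e+04 = 2.413e+06 Pa.
Q = V·A = 8.39·0.00694 = 0.05822 m³/s.
Pumping power P = QΔP = 0.05822·2.413e+06 = 140500 W = 140 kW.

P ≈ 140 kW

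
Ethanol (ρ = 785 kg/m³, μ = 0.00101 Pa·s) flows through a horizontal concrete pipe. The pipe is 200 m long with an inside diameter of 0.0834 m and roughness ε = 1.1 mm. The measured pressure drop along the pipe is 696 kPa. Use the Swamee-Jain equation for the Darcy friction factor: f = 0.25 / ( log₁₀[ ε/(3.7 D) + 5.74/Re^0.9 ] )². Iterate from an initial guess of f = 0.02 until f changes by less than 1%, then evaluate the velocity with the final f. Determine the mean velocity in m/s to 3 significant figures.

V ≈ 4.19 m/s

Rearranging Darcy-Weisbach: V = √(2·ΔP·D/(f·L·ρ)). With ε/D = 0.0011/0.0834 = 0.0132, iterate starting from f = 0.02:
  f = 0.02 → V = √(2·6.96e+05·0.0834/(0.02·200·785)) = 6.08 m/s; Re = ρVD/μ = 3.941e+05; f → 0.04194
  f = 0.04194 → V = 4.199 m/s; Re = 2.722e+05; f → 0.04202
Converged (Δf/f < 1%). With the final f = 0.04202: V = √(2·6.96e+05·0.0834/(0.04202·200·785)) = 4.195 m/s.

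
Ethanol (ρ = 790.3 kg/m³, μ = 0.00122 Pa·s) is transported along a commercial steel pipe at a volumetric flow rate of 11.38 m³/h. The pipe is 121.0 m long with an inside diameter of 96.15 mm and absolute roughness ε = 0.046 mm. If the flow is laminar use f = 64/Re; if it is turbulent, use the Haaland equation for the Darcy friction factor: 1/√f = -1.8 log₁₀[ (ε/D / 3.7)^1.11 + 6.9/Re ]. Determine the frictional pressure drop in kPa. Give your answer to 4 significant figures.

ΔP ≈ 2.349 kPa

Q = 11.38 m³/h = 11.38/3600 = 0.003161 m³/s.
Cross-sectional area A = πD²/4 = π(0.09615)²/4 = 0.007261 m²; mean velocity V = Q/A = 0.003161/0.007261 = 0.4354 m/s.
Reynolds number Re = ρVD/μ = 790.3 · 0.4354 · 0.09615 / 0.00122 = 2.712e+04.
Re > 4000 → turbulent. Relative roughness ε/D = 4.6e-05/0.09615 = 0.000478. Haaland: 1/√f = -1.8 log₁₀[(0.000478/3.7)^1.11 + 6.9/2.712e+04] = -1.8 log₁₀[4.83e-05 + 0.000254] = 6.334, so f = 0.02493.
Darcy-Weisbach: ΔP = f(L/D)(ρV²/2) = 0.02493·(121/0.09615)·(790.3·0.4354²/2) = 0.02493·1258·74.9 = 2349 Pa.
ΔP = 2349 Pa = 2.349 kPa.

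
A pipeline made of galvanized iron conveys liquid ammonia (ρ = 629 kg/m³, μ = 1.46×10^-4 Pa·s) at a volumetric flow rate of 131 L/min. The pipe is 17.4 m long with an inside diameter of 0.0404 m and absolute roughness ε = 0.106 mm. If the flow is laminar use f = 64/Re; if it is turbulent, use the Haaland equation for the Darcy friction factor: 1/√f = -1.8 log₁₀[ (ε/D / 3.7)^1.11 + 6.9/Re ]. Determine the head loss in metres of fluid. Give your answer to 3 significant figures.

h_f ≈ 1.64 m

Q = 131 L/min = 131/60000 = 0.002183 m³/s.
Cross-sectional area A = πD²/4 = π(0.0404)²/4 = 0.001282 m²; mean velocity V = Q/A = 0.002183/0.001282 = 1.703 m/s.
Reynolds number Re = ρVD/μ = 629 · 1.703 · 0.0404 / 0.000146 = 2.964e+05.
Re > 4000 → turbulent. Relative roughness ε/D = 0.000106/0.0404 = 0.00262. Haaland: 1/√f = -1.8 log₁₀[(0.00262/3.7)^1.11 + 6.9/2.964e+05] = -1.8 log₁₀[0.000319 + 2.33e-05] = 6.237, so f = 0.0257.
Darcy-Weisbach: ΔP = f(L/D)(ρV²/2) = 0.0257·(17.4/0.0404)·(629·1.703²/2) = 0.0257·430.7·912.3 = 1.01e+04 Pa.
Head loss h_f = ΔP/(ρg) = 1.01e+04/(629·9.81) = 1.64 m.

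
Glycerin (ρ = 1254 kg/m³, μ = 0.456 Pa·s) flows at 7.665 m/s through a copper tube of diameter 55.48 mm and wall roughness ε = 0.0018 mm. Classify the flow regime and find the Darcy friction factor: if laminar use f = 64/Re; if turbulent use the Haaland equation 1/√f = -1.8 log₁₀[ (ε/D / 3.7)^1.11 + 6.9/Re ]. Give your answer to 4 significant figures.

f ≈ 0.05473

Re = ρVD/μ = 1254·7.665·0.05548/0.456 = 1169.
Re < 2300 → laminar, so f = 64/Re = 0.05473 (roughness is irrelevant in laminar flow).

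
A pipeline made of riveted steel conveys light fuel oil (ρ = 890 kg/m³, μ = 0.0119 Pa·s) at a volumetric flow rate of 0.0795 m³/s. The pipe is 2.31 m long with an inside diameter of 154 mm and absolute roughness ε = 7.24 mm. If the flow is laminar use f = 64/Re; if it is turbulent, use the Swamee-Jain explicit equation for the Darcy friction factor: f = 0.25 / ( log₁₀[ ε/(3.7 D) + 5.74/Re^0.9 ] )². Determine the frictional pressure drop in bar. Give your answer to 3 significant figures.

ΔP ≈ 0.0856 bar

Cross-sectional area A = πD²/4 = π(0.154)²/4 = 0.01863 m²; mean velocity V = Q/A = 0.0795/0.01863 = 4.268 m/s.
Reynolds number Re = ρVD/μ = 890 · 4.268 · 0.154 / 0.0119 = 4.916e+04.
Re > 4000 → turbulent. Relative roughness ε/D = 0.00724/0.154 = 0.047. Swamee-Jain: f = 0.25/(log₁₀[0.047/3.7 + 5.74/4.916e+04^0.9])² = 0.25/(log₁₀[0.0127 + 0.000344])² = 0.25/(-1.884)² = 0.0704.
Darcy-Weisbach: ΔP = f(L/D)(ρV²/2) = 0.0704·(2.31/0.154)·(890·4.268²/2) = 0.0704·15·8106 = 8561 Pa.
ΔP = 8561 Pa = 0.0856 bar.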